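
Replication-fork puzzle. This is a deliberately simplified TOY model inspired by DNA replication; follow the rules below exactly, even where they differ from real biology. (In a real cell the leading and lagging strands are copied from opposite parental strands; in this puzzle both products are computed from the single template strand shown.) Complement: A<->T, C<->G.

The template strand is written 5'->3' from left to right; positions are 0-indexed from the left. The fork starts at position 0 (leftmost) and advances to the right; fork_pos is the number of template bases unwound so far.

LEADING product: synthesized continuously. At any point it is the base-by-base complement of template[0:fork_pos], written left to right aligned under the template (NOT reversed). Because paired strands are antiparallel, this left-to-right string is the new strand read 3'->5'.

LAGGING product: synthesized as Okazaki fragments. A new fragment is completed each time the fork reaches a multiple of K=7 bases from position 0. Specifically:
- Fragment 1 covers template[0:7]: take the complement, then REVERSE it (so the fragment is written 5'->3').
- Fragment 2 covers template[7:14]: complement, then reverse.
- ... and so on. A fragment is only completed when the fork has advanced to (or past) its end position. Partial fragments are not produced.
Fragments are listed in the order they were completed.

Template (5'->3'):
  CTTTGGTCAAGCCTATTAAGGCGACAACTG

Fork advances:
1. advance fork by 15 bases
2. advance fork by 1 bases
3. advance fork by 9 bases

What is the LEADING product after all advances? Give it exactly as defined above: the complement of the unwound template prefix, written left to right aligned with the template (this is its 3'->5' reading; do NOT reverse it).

Step 1: advance 15 -> fork_pos = 0 + 15 = 15.
Step 2: advance 1 -> fork_pos = 15 + 1 = 16.
Step 3: advance 9 -> fork_pos = 16 + 9 = 25.
Unwound prefix: template[0:25] = CTTTGGTCAAGCCTATTAAGGCGAC
Complement it base by base (A<->T, C<->G), keeping left-to-right order:
  [0:5] CTTTG -> GAAAC
  [5:10] GTCAA -> CAGTT
  [10:15] GCCTA -> CGGAT
  [15:20] TTAAG -> AATTC
  [20:25] GCGAC -> CGCTG
Concatenate: GAAACCAGTTCGGATAATTCCGCTG (length 25; written aligned with the template, i.e. 3'->5').

Answer: GAAACCAGTTCGGATAATTCCGCTG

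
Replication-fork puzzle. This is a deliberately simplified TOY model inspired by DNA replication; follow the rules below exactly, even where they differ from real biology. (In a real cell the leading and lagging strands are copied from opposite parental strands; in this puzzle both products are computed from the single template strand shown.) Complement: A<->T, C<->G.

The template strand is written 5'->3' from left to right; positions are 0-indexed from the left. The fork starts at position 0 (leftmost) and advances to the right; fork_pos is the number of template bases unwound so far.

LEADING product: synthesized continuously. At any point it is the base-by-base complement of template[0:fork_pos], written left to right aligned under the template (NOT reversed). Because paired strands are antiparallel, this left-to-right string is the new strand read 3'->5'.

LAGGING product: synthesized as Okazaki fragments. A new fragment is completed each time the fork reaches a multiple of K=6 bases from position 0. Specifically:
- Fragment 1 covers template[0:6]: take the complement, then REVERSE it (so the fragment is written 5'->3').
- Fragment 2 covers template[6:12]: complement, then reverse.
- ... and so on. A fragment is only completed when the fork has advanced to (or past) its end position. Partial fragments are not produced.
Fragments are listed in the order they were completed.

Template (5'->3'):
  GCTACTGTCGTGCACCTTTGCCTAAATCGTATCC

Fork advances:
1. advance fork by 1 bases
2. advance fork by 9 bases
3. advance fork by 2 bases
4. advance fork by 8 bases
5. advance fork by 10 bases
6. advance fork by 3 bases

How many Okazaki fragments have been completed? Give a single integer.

Answer: 5

Derivation:
Step 1: advance 1 -> fork_pos = 0 + 1 = 1. Next multiple of 6 is 6 (not reached); still 0 fragment(s).
Step 2: advance 9 -> fork_pos = 1 + 9 = 10. Reached multiple(s) of 6: 6 -> fragment 1 completed (1 total).
Step 3: advance 2 -> fork_pos = 10 + 2 = 12. Reached multiple(s) of 6: 12 -> fragment 2 completed (2 total).
Step 4: advance 8 -> fork_pos = 12 + 8 = 20. Reached multiple(s) of 6: 18 -> fragment 3 completed (3 total).
Step 5: advance 10 -> fork_pos = 20 + 10 = 30. Reached multiple(s) of 6: 24, 30 -> fragments 4-5 completed (5 total).
Step 6: advance 3 -> fork_pos = 30 + 3 = 33. Next multiple of 6 is 36 (not reached); still 5 fragment(s).
Check: final fork_pos = 33; the multiples of 6 that are <= 33 are 6..30 -> 33 // 6 = 5 completed fragment(s).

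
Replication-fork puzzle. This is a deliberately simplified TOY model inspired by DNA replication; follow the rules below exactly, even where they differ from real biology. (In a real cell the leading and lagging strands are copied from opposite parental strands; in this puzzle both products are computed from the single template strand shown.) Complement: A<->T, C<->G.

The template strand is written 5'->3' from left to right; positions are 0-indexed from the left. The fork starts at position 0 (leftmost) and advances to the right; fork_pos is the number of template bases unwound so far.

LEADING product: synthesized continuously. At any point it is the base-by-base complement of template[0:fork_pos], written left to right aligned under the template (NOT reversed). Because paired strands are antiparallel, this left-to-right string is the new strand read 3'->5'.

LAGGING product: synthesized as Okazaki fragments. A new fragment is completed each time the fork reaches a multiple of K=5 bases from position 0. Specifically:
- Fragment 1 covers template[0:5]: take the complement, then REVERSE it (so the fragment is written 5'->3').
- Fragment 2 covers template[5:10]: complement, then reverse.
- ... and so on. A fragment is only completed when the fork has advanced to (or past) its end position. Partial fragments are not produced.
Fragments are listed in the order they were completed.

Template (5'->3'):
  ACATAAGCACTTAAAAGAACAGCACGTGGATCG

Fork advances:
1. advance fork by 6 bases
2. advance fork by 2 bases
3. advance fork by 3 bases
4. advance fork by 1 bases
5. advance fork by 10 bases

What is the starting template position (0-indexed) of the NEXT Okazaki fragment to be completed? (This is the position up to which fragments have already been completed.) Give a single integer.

Answer: 20

Derivation:
Step 1: advance 6 -> fork_pos = 0 + 6 = 6. Reached multiple(s) of 5: 5 -> fragment 1 completed (1 total).
Step 2: advance 2 -> fork_pos = 6 + 2 = 8. Next multiple of 5 is 10 (not reached); still 1 fragment(s).
Step 3: advance 3 -> fork_pos = 8 + 3 = 11. Reached multiple(s) of 5: 10 -> fragment 2 completed (2 total).
Step 4: advance 1 -> fork_pos = 11 + 1 = 12. Next multiple of 5 is 15 (not reached); still 2 fragment(s).
Step 5: advance 10 -> fork_pos = 12 + 10 = 22. Reached multiple(s) of 5: 15, 20 -> fragments 3-4 completed (4 total).
4 fragment(s) completed, covering template[0:20] (4 x 5 = 20). The next fragment, fragment 5, covers template[20:25], so it starts at position 20.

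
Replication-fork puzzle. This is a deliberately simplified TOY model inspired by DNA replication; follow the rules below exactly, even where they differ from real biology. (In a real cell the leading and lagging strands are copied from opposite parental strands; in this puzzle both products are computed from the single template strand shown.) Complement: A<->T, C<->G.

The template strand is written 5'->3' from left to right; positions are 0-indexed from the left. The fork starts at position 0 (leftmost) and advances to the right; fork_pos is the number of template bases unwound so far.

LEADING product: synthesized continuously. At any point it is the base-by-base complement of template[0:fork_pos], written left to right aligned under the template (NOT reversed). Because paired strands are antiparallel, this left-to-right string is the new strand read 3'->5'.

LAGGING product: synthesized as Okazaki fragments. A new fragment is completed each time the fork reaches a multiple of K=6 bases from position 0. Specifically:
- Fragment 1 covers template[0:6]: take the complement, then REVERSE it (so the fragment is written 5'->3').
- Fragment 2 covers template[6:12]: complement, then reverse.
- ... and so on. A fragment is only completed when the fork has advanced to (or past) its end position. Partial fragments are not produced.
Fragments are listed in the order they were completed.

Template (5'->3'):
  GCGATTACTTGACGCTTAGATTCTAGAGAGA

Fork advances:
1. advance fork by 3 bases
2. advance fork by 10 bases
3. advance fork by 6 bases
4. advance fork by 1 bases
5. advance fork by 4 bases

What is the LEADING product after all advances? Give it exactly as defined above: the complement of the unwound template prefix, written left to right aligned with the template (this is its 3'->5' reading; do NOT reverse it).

Answer: CGCTAATGAACTGCGAATCTAAGA

Derivation:
Step 1: advance 3 -> fork_pos = 0 + 3 = 3.
Step 2: advance 10 -> fork_pos = 3 + 10 = 13.
Step 3: advance 6 -> fork_pos = 13 + 6 = 19.
Step 4: advance 1 -> fork_pos = 19 + 1 = 20.
Step 5: advance 4 -> fork_pos = 20 + 4 = 24.
Unwound prefix: template[0:24] = GCGATTACTTGACGCTTAGATTCT
Complement it base by base (A<->T, C<->G), keeping left-to-right order:
  [0:5] GCGAT -> CGCTA
  [5:10] TACTT -> ATGAA
  [10:15] GACGC -> CTGCG
  [15:20] TTAGA -> AATCT
  [20:24] TTCT -> AAGA
Concatenate: CGCTAATGAACTGCGAATCTAAGA (length 24; written aligned with the template, i.e. 3'->5').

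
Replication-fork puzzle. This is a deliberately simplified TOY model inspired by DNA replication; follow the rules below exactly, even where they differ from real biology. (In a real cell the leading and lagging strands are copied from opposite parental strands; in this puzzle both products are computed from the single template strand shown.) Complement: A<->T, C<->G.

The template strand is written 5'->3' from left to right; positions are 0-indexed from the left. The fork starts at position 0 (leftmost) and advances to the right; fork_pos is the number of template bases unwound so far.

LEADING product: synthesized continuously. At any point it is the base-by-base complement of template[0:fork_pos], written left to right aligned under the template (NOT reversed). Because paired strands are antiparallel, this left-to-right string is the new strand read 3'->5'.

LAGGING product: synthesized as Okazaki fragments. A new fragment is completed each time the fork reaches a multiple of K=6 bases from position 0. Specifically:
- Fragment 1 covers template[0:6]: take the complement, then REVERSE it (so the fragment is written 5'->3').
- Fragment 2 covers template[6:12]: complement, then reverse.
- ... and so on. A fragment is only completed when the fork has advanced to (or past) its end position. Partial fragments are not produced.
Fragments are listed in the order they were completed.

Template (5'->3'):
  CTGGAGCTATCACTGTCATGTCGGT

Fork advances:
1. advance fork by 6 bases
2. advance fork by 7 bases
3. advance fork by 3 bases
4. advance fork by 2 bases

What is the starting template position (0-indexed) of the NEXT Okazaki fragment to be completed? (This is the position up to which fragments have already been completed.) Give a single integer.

Step 1: advance 6 -> fork_pos = 0 + 6 = 6. Reached multiple(s) of 6: 6 -> fragment 1 completed (1 total).
Step 2: advance 7 -> fork_pos = 6 + 7 = 13. Reached multiple(s) of 6: 12 -> fragment 2 completed (2 total).
Step 3: advance 3 -> fork_pos = 13 + 3 = 16. Next multiple of 6 is 18 (not reached); still 2 fragment(s).
Step 4: advance 2 -> fork_pos = 16 + 2 = 18. Reached multiple(s) of 6: 18 -> fragment 3 completed (3 total).
3 fragment(s) completed, covering template[0:18] (3 x 6 = 18). The next fragment, fragment 4, covers template[18:24], so it starts at position 18.

Answer: 18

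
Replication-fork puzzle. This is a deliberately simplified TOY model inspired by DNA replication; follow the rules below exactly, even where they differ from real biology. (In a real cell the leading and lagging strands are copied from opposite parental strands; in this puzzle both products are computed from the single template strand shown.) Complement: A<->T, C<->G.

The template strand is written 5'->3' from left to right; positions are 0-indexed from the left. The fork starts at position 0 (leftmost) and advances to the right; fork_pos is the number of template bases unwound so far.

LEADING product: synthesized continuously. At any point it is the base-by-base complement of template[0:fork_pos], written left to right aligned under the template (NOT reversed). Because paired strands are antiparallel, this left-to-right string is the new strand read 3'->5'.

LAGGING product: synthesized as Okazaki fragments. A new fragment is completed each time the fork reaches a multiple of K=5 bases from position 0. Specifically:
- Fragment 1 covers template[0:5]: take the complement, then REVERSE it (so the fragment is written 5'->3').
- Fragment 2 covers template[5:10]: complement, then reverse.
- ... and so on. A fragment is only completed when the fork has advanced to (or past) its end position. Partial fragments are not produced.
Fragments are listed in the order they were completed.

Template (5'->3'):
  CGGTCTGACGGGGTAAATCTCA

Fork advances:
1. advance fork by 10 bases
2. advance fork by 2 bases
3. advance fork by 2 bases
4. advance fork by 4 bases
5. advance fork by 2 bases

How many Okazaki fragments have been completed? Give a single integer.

Step 1: advance 10 -> fork_pos = 0 + 10 = 10. Reached multiple(s) of 5: 5, 10 -> fragments 1-2 completed (2 total).
Step 2: advance 2 -> fork_pos = 10 + 2 = 12. Next multiple of 5 is 15 (not reached); still 2 fragment(s).
Step 3: advance 2 -> fork_pos = 12 + 2 = 14. Next multiple of 5 is 15 (not reached); still 2 fragment(s).
Step 4: advance 4 -> fork_pos = 14 + 4 = 18. Reached multiple(s) of 5: 15 -> fragment 3 completed (3 total).
Step 5: advance 2 -> fork_pos = 18 + 2 = 20. Reached multiple(s) of 5: 20 -> fragment 4 completed (4 total).
Check: final fork_pos = 20; the multiples of 5 that are <= 20 are 5..20 -> 20 // 5 = 4 completed fragment(s).

Answer: 4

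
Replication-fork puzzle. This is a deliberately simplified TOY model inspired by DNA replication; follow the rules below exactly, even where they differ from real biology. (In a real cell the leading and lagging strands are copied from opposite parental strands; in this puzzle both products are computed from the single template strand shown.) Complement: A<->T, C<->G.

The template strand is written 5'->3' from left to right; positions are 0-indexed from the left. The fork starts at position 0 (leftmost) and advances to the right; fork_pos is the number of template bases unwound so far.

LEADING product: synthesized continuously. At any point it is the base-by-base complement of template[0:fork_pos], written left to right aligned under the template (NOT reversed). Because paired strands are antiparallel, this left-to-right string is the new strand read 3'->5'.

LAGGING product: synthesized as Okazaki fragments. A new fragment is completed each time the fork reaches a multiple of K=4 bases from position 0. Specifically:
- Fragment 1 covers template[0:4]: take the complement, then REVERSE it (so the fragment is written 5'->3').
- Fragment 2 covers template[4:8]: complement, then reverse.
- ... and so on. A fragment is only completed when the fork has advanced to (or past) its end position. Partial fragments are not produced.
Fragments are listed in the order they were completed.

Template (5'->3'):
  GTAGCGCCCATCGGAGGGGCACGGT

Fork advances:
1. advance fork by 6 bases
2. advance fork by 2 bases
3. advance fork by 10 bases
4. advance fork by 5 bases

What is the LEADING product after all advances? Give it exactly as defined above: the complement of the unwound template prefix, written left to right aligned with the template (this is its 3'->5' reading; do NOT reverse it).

Step 1: advance 6 -> fork_pos = 0 + 6 = 6.
Step 2: advance 2 -> fork_pos = 6 + 2 = 8.
Step 3: advance 10 -> fork_pos = 8 + 10 = 18.
Step 4: advance 5 -> fork_pos = 18 + 5 = 23.
Unwound prefix: template[0:23] = GTAGCGCCCATCGGAGGGGCACG
Complement it base by base (A<->T, C<->G), keeping left-to-right order:
  [0:5] GTAGC -> CATCG
  [5:10] GCCCA -> CGGGT
  [10:15] TCGGA -> AGCCT
  [15:20] GGGGC -> CCCCG
  [20:23] ACG -> TGC
Concatenate: CATCGCGGGTAGCCTCCCCGTGC (length 23; written aligned with the template, i.e. 3'->5').

Answer: CATCGCGGGTAGCCTCCCCGTGC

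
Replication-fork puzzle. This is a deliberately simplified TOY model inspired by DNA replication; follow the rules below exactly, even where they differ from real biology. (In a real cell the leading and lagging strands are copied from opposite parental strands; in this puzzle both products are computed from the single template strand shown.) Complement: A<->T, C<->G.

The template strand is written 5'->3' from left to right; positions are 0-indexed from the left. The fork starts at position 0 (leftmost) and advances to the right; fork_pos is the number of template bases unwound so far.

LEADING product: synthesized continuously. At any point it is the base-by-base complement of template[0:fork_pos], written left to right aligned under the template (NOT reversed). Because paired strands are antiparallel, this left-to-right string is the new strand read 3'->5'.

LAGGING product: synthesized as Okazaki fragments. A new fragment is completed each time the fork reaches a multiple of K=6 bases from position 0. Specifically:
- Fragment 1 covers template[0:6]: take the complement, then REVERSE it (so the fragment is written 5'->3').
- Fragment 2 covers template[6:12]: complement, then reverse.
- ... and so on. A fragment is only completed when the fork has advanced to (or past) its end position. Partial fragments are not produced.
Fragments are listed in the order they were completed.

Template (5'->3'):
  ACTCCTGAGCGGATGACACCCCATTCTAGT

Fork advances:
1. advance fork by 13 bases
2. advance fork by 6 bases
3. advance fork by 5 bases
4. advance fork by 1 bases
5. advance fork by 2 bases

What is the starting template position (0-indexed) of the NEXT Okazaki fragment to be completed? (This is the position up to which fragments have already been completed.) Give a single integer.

Step 1: advance 13 -> fork_pos = 0 + 13 = 13. Reached multiple(s) of 6: 6, 12 -> fragments 1-2 completed (2 total).
Step 2: advance 6 -> fork_pos = 13 + 6 = 19. Reached multiple(s) of 6: 18 -> fragment 3 completed (3 total).
Step 3: advance 5 -> fork_pos = 19 + 5 = 24. Reached multiple(s) of 6: 24 -> fragment 4 completed (4 total).
Step 4: advance 1 -> fork_pos = 24 + 1 = 25. Next multiple of 6 is 30 (not reached); still 4 fragment(s).
Step 5: advance 2 -> fork_pos = 25 + 2 = 27. Next multiple of 6 is 30 (not reached); still 4 fragment(s).
4 fragment(s) completed, covering template[0:24] (4 x 6 = 24). The next fragment, fragment 5, covers template[24:30], so it starts at position 24.

Answer: 24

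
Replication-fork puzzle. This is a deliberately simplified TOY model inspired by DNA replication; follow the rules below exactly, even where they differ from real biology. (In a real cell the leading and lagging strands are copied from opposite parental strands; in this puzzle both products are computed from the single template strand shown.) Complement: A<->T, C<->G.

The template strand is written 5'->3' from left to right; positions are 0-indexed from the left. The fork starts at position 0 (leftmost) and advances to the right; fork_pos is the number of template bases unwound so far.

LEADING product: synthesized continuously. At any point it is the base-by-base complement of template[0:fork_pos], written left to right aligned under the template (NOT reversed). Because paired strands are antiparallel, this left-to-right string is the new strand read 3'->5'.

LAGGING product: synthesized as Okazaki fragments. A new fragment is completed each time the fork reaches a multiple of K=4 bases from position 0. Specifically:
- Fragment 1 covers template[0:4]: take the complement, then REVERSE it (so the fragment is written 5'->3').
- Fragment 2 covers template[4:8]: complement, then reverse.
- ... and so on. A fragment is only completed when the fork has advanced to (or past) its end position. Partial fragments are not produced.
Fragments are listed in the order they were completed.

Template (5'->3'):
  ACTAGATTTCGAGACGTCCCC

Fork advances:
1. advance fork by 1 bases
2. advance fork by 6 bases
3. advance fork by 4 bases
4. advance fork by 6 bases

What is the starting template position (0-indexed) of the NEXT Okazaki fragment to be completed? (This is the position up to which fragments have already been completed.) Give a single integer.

Answer: 16

Derivation:
Step 1: advance 1 -> fork_pos = 0 + 1 = 1. Next multiple of 4 is 4 (not reached); still 0 fragment(s).
Step 2: advance 6 -> fork_pos = 1 + 6 = 7. Reached multiple(s) of 4: 4 -> fragment 1 completed (1 total).
Step 3: advance 4 -> fork_pos = 7 + 4 = 11. Reached multiple(s) of 4: 8 -> fragment 2 completed (2 total).
Step 4: advance 6 -> fork_pos = 11 + 6 = 17. Reached multiple(s) of 4: 12, 16 -> fragments 3-4 completed (4 total).
4 fragment(s) completed, covering template[0:16] (4 x 4 = 16). The next fragment, fragment 5, covers template[16:20], so it starts at position 16.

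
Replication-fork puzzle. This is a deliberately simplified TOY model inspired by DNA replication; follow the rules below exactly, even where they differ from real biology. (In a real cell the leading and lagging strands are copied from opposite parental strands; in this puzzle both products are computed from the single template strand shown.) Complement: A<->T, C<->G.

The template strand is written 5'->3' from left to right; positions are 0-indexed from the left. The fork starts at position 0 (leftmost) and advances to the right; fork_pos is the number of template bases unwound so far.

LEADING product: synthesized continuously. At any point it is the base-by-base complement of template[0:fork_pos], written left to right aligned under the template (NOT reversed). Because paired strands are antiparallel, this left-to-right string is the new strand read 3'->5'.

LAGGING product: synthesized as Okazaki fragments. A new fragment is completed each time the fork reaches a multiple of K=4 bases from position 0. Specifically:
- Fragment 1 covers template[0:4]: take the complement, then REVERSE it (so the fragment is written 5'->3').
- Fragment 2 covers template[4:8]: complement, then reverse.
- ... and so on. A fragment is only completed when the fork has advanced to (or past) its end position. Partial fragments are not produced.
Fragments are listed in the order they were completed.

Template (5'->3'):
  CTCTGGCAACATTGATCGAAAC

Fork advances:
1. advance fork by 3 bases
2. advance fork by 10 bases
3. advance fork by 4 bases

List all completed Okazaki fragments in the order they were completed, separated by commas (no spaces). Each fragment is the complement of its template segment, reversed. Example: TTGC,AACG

Step 1: advance 3 -> fork_pos = 0 + 3 = 3. Next multiple of 4 is 4 (not reached); still 0 fragment(s).
Step 2: advance 10 -> fork_pos = 3 + 10 = 13. Reached multiple(s) of 4: 4, 8, 12 -> fragments 1-3 completed (3 total).
Step 3: advance 4 -> fork_pos = 13 + 4 = 17. Reached multiple(s) of 4: 16 -> fragment 4 completed (4 total).
Final fork_pos = 17, so 4 fragment(s) are complete. Build each: template segment -> complement -> reverse.
Fragment 1: template[0:4] = CTCT -> complement GAGA -> reversed AGAG
Fragment 2: template[4:8] = GGCA -> complement CCGT -> reversed TGCC
Fragment 3: template[8:12] = ACAT -> complement TGTA -> reversed ATGT
Fragment 4: template[12:16] = TGAT -> complement ACTA -> reversed ATCA

Answer: AGAG,TGCC,ATGT,ATCA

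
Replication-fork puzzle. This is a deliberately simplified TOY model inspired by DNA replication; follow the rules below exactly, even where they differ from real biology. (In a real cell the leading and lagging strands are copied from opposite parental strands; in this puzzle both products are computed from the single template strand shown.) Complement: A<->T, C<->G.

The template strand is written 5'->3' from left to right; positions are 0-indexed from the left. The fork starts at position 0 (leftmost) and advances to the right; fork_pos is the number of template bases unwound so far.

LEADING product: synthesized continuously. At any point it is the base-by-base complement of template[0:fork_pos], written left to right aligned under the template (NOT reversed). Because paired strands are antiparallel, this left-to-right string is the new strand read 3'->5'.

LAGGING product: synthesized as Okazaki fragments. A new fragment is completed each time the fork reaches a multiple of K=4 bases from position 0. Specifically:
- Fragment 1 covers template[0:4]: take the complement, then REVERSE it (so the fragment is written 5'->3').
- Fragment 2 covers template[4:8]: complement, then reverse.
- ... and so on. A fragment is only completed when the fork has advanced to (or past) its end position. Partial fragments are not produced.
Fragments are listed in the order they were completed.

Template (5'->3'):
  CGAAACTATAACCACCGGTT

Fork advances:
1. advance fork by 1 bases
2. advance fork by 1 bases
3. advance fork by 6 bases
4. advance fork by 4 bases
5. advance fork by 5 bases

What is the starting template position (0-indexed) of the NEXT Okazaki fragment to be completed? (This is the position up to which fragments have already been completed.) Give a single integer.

Step 1: advance 1 -> fork_pos = 0 + 1 = 1. Next multiple of 4 is 4 (not reached); still 0 fragment(s).
Step 2: advance 1 -> fork_pos = 1 + 1 = 2. Next multiple of 4 is 4 (not reached); still 0 fragment(s).
Step 3: advance 6 -> fork_pos = 2 + 6 = 8. Reached multiple(s) of 4: 4, 8 -> fragments 1-2 completed (2 total).
Step 4: advance 4 -> fork_pos = 8 + 4 = 12. Reached multiple(s) of 4: 12 -> fragment 3 completed (3 total).
Step 5: advance 5 -> fork_pos = 12 + 5 = 17. Reached multiple(s) of 4: 16 -> fragment 4 completed (4 total).
4 fragment(s) completed, covering template[0:16] (4 x 4 = 16). The next fragment, fragment 5, covers template[16:20], so it starts at position 16.

Answer: 16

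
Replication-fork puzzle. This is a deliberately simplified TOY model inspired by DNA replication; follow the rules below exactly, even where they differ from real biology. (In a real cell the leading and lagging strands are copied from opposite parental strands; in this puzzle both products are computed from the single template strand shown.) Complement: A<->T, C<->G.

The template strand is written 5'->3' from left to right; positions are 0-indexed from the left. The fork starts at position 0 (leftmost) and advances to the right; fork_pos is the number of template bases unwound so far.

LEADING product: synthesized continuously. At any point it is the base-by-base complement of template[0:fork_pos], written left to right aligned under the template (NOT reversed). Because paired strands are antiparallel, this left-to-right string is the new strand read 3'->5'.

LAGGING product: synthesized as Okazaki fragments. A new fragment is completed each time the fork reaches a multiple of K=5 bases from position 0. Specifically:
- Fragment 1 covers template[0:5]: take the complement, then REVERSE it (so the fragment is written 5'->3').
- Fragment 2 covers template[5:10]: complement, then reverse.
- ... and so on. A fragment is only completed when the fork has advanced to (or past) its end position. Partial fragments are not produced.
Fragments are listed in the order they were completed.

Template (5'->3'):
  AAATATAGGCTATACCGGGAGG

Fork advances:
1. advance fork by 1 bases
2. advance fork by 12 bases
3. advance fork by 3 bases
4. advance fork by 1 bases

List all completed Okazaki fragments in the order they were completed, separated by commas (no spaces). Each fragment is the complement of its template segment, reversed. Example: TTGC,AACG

Step 1: advance 1 -> fork_pos = 0 + 1 = 1. Next multiple of 5 is 5 (not reached); still 0 fragment(s).
Step 2: advance 12 -> fork_pos = 1 + 12 = 13. Reached multiple(s) of 5: 5, 10 -> fragments 1-2 completed (2 total).
Step 3: advance 3 -> fork_pos = 13 + 3 = 16. Reached multiple(s) of 5: 15 -> fragment 3 completed (3 total).
Step 4: advance 1 -> fork_pos = 16 + 1 = 17. Next multiple of 5 is 20 (not reached); still 3 fragment(s).
Final fork_pos = 17, so 3 fragment(s) are complete. Build each: template segment -> complement -> reverse.
Fragment 1: template[0:5] = AAATA -> complement TTTAT -> reversed TATTT
Fragment 2: template[5:10] = TAGGC -> complement ATCCG -> reversed GCCTA
Fragment 3: template[10:15] = TATAC -> complement ATATG -> reversed GTATA

Answer: TATTT,GCCTA,GTATA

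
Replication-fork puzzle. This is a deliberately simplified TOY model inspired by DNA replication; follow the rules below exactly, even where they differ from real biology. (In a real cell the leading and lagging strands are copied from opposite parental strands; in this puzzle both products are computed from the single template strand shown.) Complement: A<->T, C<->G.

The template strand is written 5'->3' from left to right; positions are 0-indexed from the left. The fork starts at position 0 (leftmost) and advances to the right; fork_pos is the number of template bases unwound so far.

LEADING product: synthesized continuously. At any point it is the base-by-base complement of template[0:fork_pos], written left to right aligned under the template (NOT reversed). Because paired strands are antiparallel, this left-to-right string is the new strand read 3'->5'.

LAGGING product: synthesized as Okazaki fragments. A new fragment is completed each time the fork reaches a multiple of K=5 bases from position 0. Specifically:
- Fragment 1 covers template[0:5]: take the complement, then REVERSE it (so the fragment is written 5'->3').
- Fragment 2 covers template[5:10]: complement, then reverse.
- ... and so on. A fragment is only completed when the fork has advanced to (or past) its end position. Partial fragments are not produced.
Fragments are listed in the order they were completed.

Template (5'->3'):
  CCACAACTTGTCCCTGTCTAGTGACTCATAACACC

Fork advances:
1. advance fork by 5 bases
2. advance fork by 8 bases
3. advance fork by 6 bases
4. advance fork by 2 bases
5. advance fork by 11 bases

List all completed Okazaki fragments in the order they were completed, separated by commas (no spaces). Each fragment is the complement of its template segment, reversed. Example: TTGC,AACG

Answer: TGTGG,CAAGT,AGGGA,TAGAC,GTCAC,TATGA

Derivation:
Step 1: advance 5 -> fork_pos = 0 + 5 = 5. Reached multiple(s) of 5: 5 -> fragment 1 completed (1 total).
Step 2: advance 8 -> fork_pos = 5 + 8 = 13. Reached multiple(s) of 5: 10 -> fragment 2 completed (2 total).
Step 3: advance 6 -> fork_pos = 13 + 6 = 19. Reached multiple(s) of 5: 15 -> fragment 3 completed (3 total).
Step 4: advance 2 -> fork_pos = 19 + 2 = 21. Reached multiple(s) of 5: 20 -> fragment 4 completed (4 total).
Step 5: advance 11 -> fork_pos = 21 + 11 = 32. Reached multiple(s) of 5: 25, 30 -> fragments 5-6 completed (6 total).
Final fork_pos = 32, so 6 fragment(s) are complete. Build each: template segment -> complement -> reverse.
Fragment 1: template[0:5] = CCACA -> complement GGTGT -> reversed TGTGG
Fragment 2: template[5:10] = ACTTG -> complement TGAAC -> reversed CAAGT
Fragment 3: template[10:15] = TCCCT -> complement AGGGA -> reversed AGGGA
Fragment 4: template[15:20] = GTCTA -> complement CAGAT -> reversed TAGAC
Fragment 5: template[20:25] = GTGAC -> complement CACTG -> reversed GTCAC
Fragment 6: template[25:30] = TCATA -> complement AGTAT -> reversed TATGA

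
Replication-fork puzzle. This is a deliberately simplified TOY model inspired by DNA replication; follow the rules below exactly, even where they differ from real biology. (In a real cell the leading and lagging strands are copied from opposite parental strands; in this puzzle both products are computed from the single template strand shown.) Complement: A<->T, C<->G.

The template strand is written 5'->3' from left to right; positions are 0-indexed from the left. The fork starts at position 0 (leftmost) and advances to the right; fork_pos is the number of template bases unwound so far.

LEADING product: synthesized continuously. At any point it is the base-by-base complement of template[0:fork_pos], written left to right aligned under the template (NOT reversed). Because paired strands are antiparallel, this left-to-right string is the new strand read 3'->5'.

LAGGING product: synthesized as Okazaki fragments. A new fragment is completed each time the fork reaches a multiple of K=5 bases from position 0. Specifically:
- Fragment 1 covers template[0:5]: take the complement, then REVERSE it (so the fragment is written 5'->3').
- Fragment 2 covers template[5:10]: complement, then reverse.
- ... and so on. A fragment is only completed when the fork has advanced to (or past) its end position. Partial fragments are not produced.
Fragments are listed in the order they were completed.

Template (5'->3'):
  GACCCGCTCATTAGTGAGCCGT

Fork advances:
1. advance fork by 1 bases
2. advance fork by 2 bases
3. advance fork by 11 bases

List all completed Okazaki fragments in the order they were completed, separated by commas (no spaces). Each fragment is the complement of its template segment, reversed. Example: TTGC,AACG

Answer: GGGTC,TGAGC

Derivation:
Step 1: advance 1 -> fork_pos = 0 + 1 = 1. Next multiple of 5 is 5 (not reached); still 0 fragment(s).
Step 2: advance 2 -> fork_pos = 1 + 2 = 3. Next multiple of 5 is 5 (not reached); still 0 fragment(s).
Step 3: advance 11 -> fork_pos = 3 + 11 = 14. Reached multiple(s) of 5: 5, 10 -> fragments 1-2 completed (2 total).
Final fork_pos = 14, so 2 fragment(s) are complete. Build each: template segment -> complement -> reverse.
Fragment 1: template[0:5] = GACCC -> complement CTGGG -> reversed GGGTC
Fragment 2: template[5:10] = GCTCA -> complement CGAGT -> reversed TGAGC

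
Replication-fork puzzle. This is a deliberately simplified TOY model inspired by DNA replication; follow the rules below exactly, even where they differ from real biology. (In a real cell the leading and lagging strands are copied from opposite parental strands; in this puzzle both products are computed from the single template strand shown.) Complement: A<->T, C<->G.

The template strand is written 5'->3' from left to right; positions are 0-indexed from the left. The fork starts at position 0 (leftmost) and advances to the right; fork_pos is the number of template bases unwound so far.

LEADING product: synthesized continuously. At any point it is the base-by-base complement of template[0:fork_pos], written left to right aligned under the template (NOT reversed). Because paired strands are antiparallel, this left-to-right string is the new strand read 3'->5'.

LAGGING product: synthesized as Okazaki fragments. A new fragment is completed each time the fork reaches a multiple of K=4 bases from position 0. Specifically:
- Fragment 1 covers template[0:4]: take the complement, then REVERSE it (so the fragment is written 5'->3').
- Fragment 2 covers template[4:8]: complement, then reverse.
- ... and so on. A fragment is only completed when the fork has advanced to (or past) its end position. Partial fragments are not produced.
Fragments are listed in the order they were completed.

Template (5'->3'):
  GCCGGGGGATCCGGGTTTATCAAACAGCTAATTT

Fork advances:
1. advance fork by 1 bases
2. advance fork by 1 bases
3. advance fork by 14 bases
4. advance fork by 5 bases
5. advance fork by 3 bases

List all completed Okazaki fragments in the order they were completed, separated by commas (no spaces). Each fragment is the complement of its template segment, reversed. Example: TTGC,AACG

Answer: CGGC,CCCC,GGAT,ACCC,ATAA,TTTG

Derivation:
Step 1: advance 1 -> fork_pos = 0 + 1 = 1. Next multiple of 4 is 4 (not reached); still 0 fragment(s).
Step 2: advance 1 -> fork_pos = 1 + 1 = 2. Next multiple of 4 is 4 (not reached); still 0 fragment(s).
Step 3: advance 14 -> fork_pos = 2 + 14 = 16. Reached multiple(s) of 4: 4, 8, 12, 16 -> fragments 1-4 completed (4 total).
Step 4: advance 5 -> fork_pos = 16 + 5 = 21. Reached multiple(s) of 4: 20 -> fragment 5 completed (5 total).
Step 5: advance 3 -> fork_pos = 21 + 3 = 24. Reached multiple(s) of 4: 24 -> fragment 6 completed (6 total).
Final fork_pos = 24, so 6 fragment(s) are complete. Build each: template segment -> complement -> reverse.
Fragment 1: template[0:4] = GCCG -> complement CGGC -> reversed CGGC
Fragment 2: template[4:8] = GGGG -> complement CCCC -> reversed CCCC
Fragment 3: template[8:12] = ATCC -> complement TAGG -> reversed GGAT
Fragment 4: template[12:16] = GGGT -> complement CCCA -> reversed ACCC
Fragment 5: template[16:20] = TTAT -> complement AATA -> reversed ATAA
Fragment 6: template[20:24] = CAAA -> complement GTTT -> reversed TTTG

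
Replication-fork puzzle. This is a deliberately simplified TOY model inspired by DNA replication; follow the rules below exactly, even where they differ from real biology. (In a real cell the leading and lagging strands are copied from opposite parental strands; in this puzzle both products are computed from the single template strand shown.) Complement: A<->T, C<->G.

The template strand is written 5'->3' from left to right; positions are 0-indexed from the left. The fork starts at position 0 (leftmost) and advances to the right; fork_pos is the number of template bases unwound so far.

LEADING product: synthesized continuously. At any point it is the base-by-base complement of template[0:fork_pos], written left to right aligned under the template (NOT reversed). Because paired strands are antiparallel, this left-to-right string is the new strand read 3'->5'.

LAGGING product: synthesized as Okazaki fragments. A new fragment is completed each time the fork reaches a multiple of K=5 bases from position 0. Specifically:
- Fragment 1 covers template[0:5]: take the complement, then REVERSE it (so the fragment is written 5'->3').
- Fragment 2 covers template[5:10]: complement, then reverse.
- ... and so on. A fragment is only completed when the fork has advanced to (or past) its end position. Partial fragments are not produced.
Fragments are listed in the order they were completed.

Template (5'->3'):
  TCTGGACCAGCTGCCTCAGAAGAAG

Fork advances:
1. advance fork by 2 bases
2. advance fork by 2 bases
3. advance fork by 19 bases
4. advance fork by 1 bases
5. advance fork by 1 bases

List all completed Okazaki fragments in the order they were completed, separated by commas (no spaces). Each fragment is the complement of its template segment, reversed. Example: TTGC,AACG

Answer: CCAGA,CTGGT,GGCAG,TCTGA,CTTCT

Derivation:
Step 1: advance 2 -> fork_pos = 0 + 2 = 2. Next multiple of 5 is 5 (not reached); still 0 fragment(s).
Step 2: advance 2 -> fork_pos = 2 + 2 = 4. Next multiple of 5 is 5 (not reached); still 0 fragment(s).
Step 3: advance 19 -> fork_pos = 4 + 19 = 23. Reached multiple(s) of 5: 5, 10, 15, 20 -> fragments 1-4 completed (4 total).
Step 4: advance 1 -> fork_pos = 23 + 1 = 24. Next multiple of 5 is 25 (not reached); still 4 fragment(s).
Step 5: advance 1 -> fork_pos = 24 + 1 = 25. Reached multiple(s) of 5: 25 -> fragment 5 completed (5 total).
Final fork_pos = 25, so 5 fragment(s) are complete. Build each: template segment -> complement -> reverse.
Fragment 1: template[0:5] = TCTGG -> complement AGACC -> reversed CCAGA
Fragment 2: template[5:10] = ACCAG -> complement TGGTC -> reversed CTGGT
Fragment 3: template[10:15] = CTGCC -> complement GACGG -> reversed GGCAG
Fragment 4: template[15:20] = TCAGA -> complement AGTCT -> reversed TCTGA
Fragment 5: template[20:25] = AGAAG -> complement TCTTC -> reversed CTTCT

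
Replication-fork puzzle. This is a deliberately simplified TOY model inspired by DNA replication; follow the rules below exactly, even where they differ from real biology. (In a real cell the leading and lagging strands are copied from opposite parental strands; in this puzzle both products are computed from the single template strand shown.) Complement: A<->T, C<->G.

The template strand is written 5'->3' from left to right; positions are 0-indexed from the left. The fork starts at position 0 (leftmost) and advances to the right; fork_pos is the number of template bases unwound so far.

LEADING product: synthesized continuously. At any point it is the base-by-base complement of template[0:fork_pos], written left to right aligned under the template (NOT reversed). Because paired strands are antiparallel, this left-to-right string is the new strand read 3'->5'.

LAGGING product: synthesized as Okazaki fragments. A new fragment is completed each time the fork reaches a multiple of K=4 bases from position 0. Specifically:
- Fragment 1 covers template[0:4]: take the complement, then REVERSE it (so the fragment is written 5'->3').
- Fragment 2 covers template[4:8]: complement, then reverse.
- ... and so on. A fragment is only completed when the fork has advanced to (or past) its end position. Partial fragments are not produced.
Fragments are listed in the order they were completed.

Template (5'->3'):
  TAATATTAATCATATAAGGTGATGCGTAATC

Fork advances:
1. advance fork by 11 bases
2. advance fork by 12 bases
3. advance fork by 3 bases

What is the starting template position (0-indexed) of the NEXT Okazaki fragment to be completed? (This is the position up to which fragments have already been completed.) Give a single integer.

Step 1: advance 11 -> fork_pos = 0 + 11 = 11. Reached multiple(s) of 4: 4, 8 -> fragments 1-2 completed (2 total).
Step 2: advance 12 -> fork_pos = 11 + 12 = 23. Reached multiple(s) of 4: 12, 16, 20 -> fragments 3-5 completed (5 total).
Step 3: advance 3 -> fork_pos = 23 + 3 = 26. Reached multiple(s) of 4: 24 -> fragment 6 completed (6 total).
6 fragment(s) completed, covering template[0:24] (6 x 4 = 24). The next fragment, fragment 7, covers template[24:28], so it starts at position 24.

Answer: 24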